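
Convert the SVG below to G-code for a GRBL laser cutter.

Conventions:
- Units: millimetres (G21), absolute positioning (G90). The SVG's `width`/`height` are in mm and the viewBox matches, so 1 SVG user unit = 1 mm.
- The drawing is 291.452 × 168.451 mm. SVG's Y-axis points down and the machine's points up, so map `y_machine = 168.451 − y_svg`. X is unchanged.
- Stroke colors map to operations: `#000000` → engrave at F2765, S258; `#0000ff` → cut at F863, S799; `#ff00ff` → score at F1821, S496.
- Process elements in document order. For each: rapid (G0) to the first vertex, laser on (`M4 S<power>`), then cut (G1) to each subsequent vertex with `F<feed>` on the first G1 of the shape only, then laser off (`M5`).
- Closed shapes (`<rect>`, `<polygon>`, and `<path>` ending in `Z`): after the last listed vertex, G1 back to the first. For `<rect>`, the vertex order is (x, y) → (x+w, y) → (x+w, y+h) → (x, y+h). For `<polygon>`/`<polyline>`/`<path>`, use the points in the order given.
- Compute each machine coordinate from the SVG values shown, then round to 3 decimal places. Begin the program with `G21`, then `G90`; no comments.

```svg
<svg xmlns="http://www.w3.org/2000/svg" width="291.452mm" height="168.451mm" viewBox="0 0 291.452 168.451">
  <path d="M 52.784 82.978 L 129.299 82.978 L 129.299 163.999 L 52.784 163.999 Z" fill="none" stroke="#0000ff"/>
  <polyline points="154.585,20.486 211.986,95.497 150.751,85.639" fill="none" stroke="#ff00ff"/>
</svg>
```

1 u = 1 mm; y_m = 168.451 − y.

[1] `<path>` rectangle, #0000ff→cut S799 F863: (52.784,85.473) → (129.299,85.473) → (129.299,4.452) → (52.784,4.452) → (52.784,85.473) (closed)

[2] `<polyline>` open polyline, #ff00ff→score S496 F1821: (154.585,147.965) → (211.986,72.954) → (150.751,82.812)

G21
G90
G0 X52.784 Y85.473
M4 S799
G1 X129.299 Y85.473 F863
G1 X129.299 Y4.452
G1 X52.784 Y4.452
G1 X52.784 Y85.473
M5
G0 X154.585 Y147.965
M4 S496
G1 X211.986 Y72.954 F1821
G1 X150.751 Y82.812
M5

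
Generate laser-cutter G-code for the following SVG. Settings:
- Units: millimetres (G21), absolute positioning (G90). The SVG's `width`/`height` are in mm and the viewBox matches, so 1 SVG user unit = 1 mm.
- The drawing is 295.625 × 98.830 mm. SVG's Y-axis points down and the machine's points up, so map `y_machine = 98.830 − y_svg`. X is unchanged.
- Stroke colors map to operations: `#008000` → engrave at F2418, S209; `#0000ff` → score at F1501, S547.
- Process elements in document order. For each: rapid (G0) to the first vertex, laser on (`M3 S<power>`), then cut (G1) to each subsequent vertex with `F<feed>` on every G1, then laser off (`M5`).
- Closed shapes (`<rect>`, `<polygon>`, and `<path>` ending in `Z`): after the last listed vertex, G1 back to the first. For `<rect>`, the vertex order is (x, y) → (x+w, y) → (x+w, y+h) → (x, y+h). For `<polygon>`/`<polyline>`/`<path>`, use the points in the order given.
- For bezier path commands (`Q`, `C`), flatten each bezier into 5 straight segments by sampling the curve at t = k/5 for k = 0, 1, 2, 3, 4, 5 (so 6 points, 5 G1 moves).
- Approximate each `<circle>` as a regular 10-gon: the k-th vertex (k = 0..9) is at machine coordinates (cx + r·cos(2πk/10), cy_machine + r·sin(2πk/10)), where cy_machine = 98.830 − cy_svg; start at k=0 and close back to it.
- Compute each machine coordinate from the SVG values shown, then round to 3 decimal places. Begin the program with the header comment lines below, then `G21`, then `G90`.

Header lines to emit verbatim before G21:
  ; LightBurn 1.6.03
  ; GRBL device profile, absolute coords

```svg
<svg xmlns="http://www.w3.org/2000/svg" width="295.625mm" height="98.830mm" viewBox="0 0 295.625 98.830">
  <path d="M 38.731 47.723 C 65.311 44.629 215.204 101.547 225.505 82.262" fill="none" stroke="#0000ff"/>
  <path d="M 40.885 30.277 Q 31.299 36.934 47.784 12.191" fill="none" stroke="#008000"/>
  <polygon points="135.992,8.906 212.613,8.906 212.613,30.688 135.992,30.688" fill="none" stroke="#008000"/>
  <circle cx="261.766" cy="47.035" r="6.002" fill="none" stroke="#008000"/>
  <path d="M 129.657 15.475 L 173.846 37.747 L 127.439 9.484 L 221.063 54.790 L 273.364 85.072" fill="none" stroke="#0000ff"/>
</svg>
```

viewBox `0 0 295.625 98.830` with mm width/height → 1 unit = 1 mm. Flip: y_m = 98.830 − y_svg.

**Shape 1** — `<path>` cubic bezier, stroke `#0000ff` → score (S547, F1501). Control points (SVG): P0=(38.731,47.723), P1=(65.311,44.629), P2=(215.204,101.547), P3=(225.505,82.262); sampled at t=k/5. Machine vertices: (38.731,51.107) → (67.373,46.852) → (112.991,34.732) → (162.966,21.286) → (204.677,13.052) → (225.505,16.568). Open path.

**Shape 2** — `<path>` quadratic bezier, stroke `#008000` → engrave (S209, F2418). Control points (SVG): P0=(40.885,30.277), P1=(31.299,36.934), P2=(47.784,12.191); sampled at t=k/5. Machine vertices: (40.885,68.553) → (38.093,67.146) → (37.388,68.251) → (38.767,71.869) → (42.233,77.998) → (47.784,86.639). Open path.

**Shape 3** — `<polygon>` rectangle, stroke `#008000` → engrave (S209, F2418). Machine vertices: (135.992,89.924) → (212.613,89.924) → (212.613,68.142) → (135.992,68.142) → (135.992,89.924). Closed: final G1 returns to the first vertex.

**Shape 4** — `<circle>` circle, stroke `#008000` → engrave (S209, F2418). Machine vertices: (267.768,51.795) → (266.622,55.323) → (263.621,57.503) → (259.911,57.503) → (256.910,55.323) → (255.764,51.795) → (256.910,48.267) → (259.911,46.087) → (263.621,46.087) → (266.622,48.267) → (267.768,51.795). Closed: final G1 returns to the first vertex.

**Shape 5** — `<path>` open polyline, stroke `#0000ff` → score (S547, F1501). Machine vertices: (129.657,83.355) → (173.846,61.083) → (127.439,89.346) → (221.063,44.040) → (273.364,13.758). Open path.

; LightBurn 1.6.03
; GRBL device profile, absolute coords
G21
G90
G0 X38.731 Y51.107
M3 S547
G1 X67.373 Y46.852 F1501
G1 X112.991 Y34.732 F1501
G1 X162.966 Y21.286 F1501
G1 X204.677 Y13.052 F1501
G1 X225.505 Y16.568 F1501
M5
G0 X40.885 Y68.553
M3 S209
G1 X38.093 Y67.146 F2418
G1 X37.388 Y68.251 F2418
G1 X38.767 Y71.869 F2418
G1 X42.233 Y77.998 F2418
G1 X47.784 Y86.639 F2418
M5
G0 X135.992 Y89.924
M3 S209
G1 X212.613 Y89.924 F2418
G1 X212.613 Y68.142 F2418
G1 X135.992 Y68.142 F2418
G1 X135.992 Y89.924 F2418
M5
G0 X267.768 Y51.795
M3 S209
G1 X266.622 Y55.323 F2418
G1 X263.621 Y57.503 F2418
G1 X259.911 Y57.503 F2418
G1 X256.910 Y55.323 F2418
G1 X255.764 Y51.795 F2418
G1 X256.910 Y48.267 F2418
G1 X259.911 Y46.087 F2418
G1 X263.621 Y46.087 F2418
G1 X266.622 Y48.267 F2418
G1 X267.768 Y51.795 F2418
M5
G0 X129.657 Y83.355
M3 S547
G1 X173.846 Y61.083 F1501
G1 X127.439 Y89.346 F1501
G1 X221.063 Y44.040 F1501
G1 X273.364 Y13.758 F1501
M5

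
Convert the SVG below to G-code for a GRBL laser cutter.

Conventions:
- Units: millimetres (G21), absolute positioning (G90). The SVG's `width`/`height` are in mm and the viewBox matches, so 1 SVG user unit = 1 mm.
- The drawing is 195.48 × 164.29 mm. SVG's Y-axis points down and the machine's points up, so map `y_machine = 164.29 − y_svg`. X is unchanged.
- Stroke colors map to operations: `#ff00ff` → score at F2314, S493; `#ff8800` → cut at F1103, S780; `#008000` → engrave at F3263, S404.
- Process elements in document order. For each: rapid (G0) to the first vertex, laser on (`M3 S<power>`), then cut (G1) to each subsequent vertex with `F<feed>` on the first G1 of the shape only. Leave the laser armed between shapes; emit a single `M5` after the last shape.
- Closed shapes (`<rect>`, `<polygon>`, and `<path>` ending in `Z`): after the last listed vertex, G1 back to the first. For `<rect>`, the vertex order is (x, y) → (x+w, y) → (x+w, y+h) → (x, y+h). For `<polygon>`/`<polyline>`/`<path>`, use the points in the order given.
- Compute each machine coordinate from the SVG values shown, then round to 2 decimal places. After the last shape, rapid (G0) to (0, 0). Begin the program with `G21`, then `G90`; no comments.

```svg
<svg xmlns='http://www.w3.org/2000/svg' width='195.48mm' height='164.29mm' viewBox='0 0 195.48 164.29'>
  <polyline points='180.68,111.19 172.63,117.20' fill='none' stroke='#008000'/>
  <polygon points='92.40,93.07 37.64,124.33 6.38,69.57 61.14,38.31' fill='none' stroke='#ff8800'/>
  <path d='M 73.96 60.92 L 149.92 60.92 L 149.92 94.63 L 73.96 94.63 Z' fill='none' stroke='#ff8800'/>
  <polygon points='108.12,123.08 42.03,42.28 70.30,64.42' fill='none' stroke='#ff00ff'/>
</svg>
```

G21
G90
G0 X180.68 Y53.10
M3 S404
G1 X172.63 Y47.09 F3263
G0 X92.40 Y71.22
M3 S780
G1 X37.64 Y39.96 F1103
G1 X6.38 Y94.72
G1 X61.14 Y125.98
G1 X92.40 Y71.22
G0 X73.96 Y103.37
M3 S780
G1 X149.92 Y103.37 F1103
G1 X149.92 Y69.66
G1 X73.96 Y69.66
G1 X73.96 Y103.37
G0 X108.12 Y41.21
M3 S493
G1 X42.03 Y122.01 F2314
G1 X70.30 Y99.87
G1 X108.12 Y41.21
M5
G0 X0.00 Y0.00

viewBox `0 0 195.48 164.29` with mm width/height → 1 unit = 1 mm. Flip: y_m = 164.29 − y_svg.

**Shape 1** — `<polyline>` line segment, stroke `#008000` → engrave (S404, F3263). Machine vertices: (180.68,53.10) → (172.63,47.09). Open path.

**Shape 2** — `<polygon>` regular polygon, stroke `#ff8800` → cut (S780, F1103). Machine vertices: (92.40,71.22) → (37.64,39.96) → (6.38,94.72) → (61.14,125.98) → (92.40,71.22). Closed: final G1 returns to the first vertex.

**Shape 3** — `<path>` rectangle, stroke `#ff8800` → cut (S780, F1103). Machine vertices: (73.96,103.37) → (149.92,103.37) → (149.92,69.66) → (73.96,69.66) → (73.96,103.37). Closed: final G1 returns to the first vertex.

**Shape 4** — `<polygon>` closed polygon, stroke `#ff00ff` → score (S493, F2314). Machine vertices: (108.12,41.21) → (42.03,122.01) → (70.30,99.87) → (108.12,41.21). Closed: final G1 returns to the first vertex.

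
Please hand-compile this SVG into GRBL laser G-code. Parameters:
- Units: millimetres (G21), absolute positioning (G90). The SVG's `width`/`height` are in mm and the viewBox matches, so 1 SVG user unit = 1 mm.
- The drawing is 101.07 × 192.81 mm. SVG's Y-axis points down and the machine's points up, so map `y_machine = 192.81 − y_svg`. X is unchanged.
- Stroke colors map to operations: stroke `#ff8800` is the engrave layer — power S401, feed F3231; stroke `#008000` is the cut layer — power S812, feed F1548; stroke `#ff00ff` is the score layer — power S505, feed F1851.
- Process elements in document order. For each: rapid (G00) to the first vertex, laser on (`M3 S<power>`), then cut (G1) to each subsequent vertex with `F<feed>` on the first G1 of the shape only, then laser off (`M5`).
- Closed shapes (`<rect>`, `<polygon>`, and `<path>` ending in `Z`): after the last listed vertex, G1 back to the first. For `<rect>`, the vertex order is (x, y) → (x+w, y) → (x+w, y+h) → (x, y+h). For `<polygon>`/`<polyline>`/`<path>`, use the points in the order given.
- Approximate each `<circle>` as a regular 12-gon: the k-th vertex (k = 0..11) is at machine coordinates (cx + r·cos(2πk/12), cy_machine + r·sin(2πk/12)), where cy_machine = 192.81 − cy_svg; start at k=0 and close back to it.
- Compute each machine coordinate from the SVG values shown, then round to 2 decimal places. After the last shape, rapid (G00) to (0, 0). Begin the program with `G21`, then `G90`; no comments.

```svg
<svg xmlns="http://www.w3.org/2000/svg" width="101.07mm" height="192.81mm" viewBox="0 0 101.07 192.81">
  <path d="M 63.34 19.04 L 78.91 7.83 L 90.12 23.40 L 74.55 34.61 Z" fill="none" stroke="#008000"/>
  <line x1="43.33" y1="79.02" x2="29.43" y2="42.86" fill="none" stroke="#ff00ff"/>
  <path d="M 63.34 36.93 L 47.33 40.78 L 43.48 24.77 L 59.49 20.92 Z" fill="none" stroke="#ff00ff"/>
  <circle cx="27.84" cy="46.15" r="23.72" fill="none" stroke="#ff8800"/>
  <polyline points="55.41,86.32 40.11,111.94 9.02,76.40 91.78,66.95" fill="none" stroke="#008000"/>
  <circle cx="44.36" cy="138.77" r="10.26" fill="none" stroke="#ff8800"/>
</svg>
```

1 u = 1 mm; y_m = 192.81 − y.

[1] `<path>` regular polygon, #008000→cut S812 F1548: (63.34,173.77) → (78.91,184.98) → (90.12,169.41) → (74.55,158.20) → (63.34,173.77) (closed)

[2] `<line>` line segment, #ff00ff→score S505 F1851: (43.33,113.79) → (29.43,149.95)

[3] `<path>` regular polygon, #ff00ff→score S505 F1851: (63.34,155.88) → (47.33,152.03) → (43.48,168.04) → (59.49,171.89) → (63.34,155.88) (closed)

[4] `<circle>` circle, #ff8800→engrave S401 F3231: (51.56,146.66) → (48.38,158.52) → (39.70,167.20) → (27.84,170.38) → (15.98,167.20) → (7.30,158.52) → (4.12,146.66) → (7.30,134.80) → (15.98,126.12) → (27.84,122.94) → (39.70,126.12) → (48.38,134.80) → (51.56,146.66) (closed)

[5] `<polyline>` open polyline, #008000→cut S812 F1548: (55.41,106.49) → (40.11,80.87) → (9.02,116.41) → (91.78,125.86)

[6] `<circle>` circle, #ff8800→engrave S401 F3231: (54.62,54.04) → (53.25,59.17) → (49.49,62.93) → (44.36,64.30) → (39.23,62.93) → (35.47,59.17) → (34.10,54.04) → (35.47,48.91) → (39.23,45.15) → (44.36,43.78) → (49.49,45.15) → (53.25,48.91) → (54.62,54.04) (closed)

G21
G90
G00 X63.34 Y173.77
M3 S812
G1 X78.91 Y184.98 F1548
G1 X90.12 Y169.41
G1 X74.55 Y158.20
G1 X63.34 Y173.77
M5
G00 X43.33 Y113.79
M3 S505
G1 X29.43 Y149.95 F1851
M5
G00 X63.34 Y155.88
M3 S505
G1 X47.33 Y152.03 F1851
G1 X43.48 Y168.04
G1 X59.49 Y171.89
G1 X63.34 Y155.88
M5
G00 X51.56 Y146.66
M3 S401
G1 X48.38 Y158.52 F3231
G1 X39.70 Y167.20
G1 X27.84 Y170.38
G1 X15.98 Y167.20
G1 X7.30 Y158.52
G1 X4.12 Y146.66
G1 X7.30 Y134.80
G1 X15.98 Y126.12
G1 X27.84 Y122.94
G1 X39.70 Y126.12
G1 X48.38 Y134.80
G1 X51.56 Y146.66
M5
G00 X55.41 Y106.49
M3 S812
G1 X40.11 Y80.87 F1548
G1 X9.02 Y116.41
G1 X91.78 Y125.86
M5
G00 X54.62 Y54.04
M3 S401
G1 X53.25 Y59.17 F3231
G1 X49.49 Y62.93
G1 X44.36 Y64.30
G1 X39.23 Y62.93
G1 X35.47 Y59.17
G1 X34.10 Y54.04
G1 X35.47 Y48.91
G1 X39.23 Y45.15
G1 X44.36 Y43.78
G1 X49.49 Y45.15
G1 X53.25 Y48.91
G1 X54.62 Y54.04
M5
G00 X0.00 Y0.00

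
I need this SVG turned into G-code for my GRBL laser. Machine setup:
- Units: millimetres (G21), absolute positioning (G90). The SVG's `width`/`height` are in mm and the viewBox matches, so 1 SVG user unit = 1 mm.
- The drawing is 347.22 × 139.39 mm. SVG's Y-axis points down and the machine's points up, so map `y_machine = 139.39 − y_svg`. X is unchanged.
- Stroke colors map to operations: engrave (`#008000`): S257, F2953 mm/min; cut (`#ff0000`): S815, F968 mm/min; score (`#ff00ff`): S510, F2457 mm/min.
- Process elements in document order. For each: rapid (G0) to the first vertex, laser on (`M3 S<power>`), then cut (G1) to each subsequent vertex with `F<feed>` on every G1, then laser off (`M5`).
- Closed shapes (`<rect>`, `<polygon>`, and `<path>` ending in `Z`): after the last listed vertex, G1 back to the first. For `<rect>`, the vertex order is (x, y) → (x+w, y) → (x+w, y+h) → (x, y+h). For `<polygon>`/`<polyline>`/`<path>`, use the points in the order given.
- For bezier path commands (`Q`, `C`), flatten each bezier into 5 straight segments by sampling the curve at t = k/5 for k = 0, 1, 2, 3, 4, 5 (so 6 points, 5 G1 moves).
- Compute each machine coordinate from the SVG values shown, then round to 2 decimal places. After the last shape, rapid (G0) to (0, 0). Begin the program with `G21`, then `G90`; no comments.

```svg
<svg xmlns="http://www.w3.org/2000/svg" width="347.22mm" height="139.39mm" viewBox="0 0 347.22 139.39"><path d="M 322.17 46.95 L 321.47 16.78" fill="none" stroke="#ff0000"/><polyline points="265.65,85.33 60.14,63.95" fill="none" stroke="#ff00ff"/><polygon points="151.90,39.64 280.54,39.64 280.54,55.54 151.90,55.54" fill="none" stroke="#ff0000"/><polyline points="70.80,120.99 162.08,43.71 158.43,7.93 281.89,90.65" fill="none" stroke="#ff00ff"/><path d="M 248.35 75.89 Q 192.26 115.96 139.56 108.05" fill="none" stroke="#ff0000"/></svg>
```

G21
G90
G0 X322.17 Y92.44
M3 S815
G1 X321.47 Y122.61 F968
M5
G0 X265.65 Y54.06
M3 S510
G1 X60.14 Y75.44 F2457
M5
G0 X151.90 Y99.75
M3 S815
G1 X280.54 Y99.75 F968
G1 X280.54 Y83.85 F968
G1 X151.90 Y83.85 F968
G1 X151.90 Y99.75 F968
M5
G0 X70.80 Y18.40
M3 S510
G1 X162.08 Y95.68 F2457
G1 X158.43 Y131.46 F2457
G1 X281.89 Y48.74 F2457
M5
G0 X248.35 Y63.50
M3 S815
G1 X226.05 Y49.39 F968
G1 X204.02 Y39.12 F968
G1 X182.26 Y32.69 F968
G1 X160.78 Y30.10 F968
G1 X139.56 Y31.34 F968
M5
G0 X0.00 Y0.00

viewBox `0 0 347.22 139.39` with mm width/height → 1 unit = 1 mm. Flip: y_m = 139.39 − y_svg.

**Shape 1** — `<path>` line segment, stroke `#ff0000` → cut (S815, F968). Machine vertices: (322.17,92.44) → (321.47,122.61). Open path.

**Shape 2** — `<polyline>` line segment, stroke `#ff00ff` → score (S510, F2457). Machine vertices: (265.65,54.06) → (60.14,75.44). Open path.

**Shape 3** — `<polygon>` rectangle, stroke `#ff0000` → cut (S815, F968). Machine vertices: (151.90,99.75) → (280.54,99.75) → (280.54,83.85) → (151.90,83.85) → (151.90,99.75). Closed: final G1 returns to the first vertex.

**Shape 4** — `<polyline>` open polyline, stroke `#ff00ff` → score (S510, F2457). Machine vertices: (70.80,18.40) → (162.08,95.68) → (158.43,131.46) → (281.89,48.74). Open path.

**Shape 5** — `<path>` quadratic bezier, stroke `#ff0000` → cut (S815, F968). Control points (SVG): P0=(248.35,75.89), P1=(192.26,115.96), P2=(139.56,108.05); sampled at t=k/5. Machine vertices: (248.35,63.50) → (226.05,49.39) → (204.02,39.12) → (182.26,32.69) → (160.78,30.10) → (139.56,31.34). Open path.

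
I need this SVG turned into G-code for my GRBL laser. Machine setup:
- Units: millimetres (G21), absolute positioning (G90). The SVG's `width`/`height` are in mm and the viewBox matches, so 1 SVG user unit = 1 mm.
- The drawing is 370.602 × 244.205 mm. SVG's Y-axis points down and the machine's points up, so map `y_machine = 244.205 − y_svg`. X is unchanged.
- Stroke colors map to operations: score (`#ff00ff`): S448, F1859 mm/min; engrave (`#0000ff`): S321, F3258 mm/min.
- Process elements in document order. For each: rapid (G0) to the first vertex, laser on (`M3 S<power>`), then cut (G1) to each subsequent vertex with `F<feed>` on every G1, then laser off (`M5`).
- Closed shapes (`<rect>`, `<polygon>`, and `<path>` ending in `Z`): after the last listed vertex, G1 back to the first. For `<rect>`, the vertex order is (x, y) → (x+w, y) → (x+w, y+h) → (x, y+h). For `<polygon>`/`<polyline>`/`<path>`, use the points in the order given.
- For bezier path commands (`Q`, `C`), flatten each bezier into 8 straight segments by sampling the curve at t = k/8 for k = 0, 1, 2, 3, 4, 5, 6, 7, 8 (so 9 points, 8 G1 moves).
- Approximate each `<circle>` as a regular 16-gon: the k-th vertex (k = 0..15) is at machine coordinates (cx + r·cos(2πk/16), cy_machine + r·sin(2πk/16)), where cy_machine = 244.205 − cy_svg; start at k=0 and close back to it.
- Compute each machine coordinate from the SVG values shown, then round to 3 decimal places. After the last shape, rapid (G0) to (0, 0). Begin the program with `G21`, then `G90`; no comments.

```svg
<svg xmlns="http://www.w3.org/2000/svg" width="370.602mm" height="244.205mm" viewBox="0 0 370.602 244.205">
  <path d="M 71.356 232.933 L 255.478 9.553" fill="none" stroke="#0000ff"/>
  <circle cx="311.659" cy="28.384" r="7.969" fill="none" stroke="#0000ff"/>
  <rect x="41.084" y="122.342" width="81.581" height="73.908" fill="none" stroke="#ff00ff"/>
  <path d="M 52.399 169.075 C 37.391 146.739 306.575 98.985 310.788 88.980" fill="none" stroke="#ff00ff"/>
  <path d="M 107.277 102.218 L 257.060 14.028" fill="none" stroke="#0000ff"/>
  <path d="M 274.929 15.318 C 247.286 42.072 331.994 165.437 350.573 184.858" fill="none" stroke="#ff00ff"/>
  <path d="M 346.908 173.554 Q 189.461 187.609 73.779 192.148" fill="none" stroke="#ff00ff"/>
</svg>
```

1 u = 1 mm; y_m = 244.205 − y.

[1] `<path>` line segment, #0000ff→engrave S321 F3258: (71.356,11.272) → (255.478,234.652)

[2] `<circle>` circle, #0000ff→engrave S321 F3258: (319.628,215.821) → (319.021,218.871) → (317.294,221.456) → (314.709,223.183) → (311.659,223.790) → (308.609,223.183) → (306.024,221.456) → (304.297,218.871) → (303.690,215.821) → (304.297,212.771) → (306.024,210.186) → (308.609,208.459) → (311.659,207.852) → (314.709,208.459) → (317.294,210.186) → (319.021,212.771) → (319.628,215.821) (closed)

[3] `<rect>` rectangle, #ff00ff→score S448 F1859: (41.084,121.863) → (122.665,121.863) → (122.665,47.955) → (41.084,47.955) → (41.084,121.863) (closed)

[4] `<path>` cubic bezier, #ff00ff→score S448 F1859: (52.399,75.130) → (59.020,84.574) → (85.848,95.661) → (126.449,107.650) → (174.386,119.802) → (223.224,131.375) → (266.527,141.630) → (297.860,149.827) → (310.788,155.225)

[5] `<path>` line segment, #0000ff→engrave S321 F3258: (107.277,141.987) → (257.060,230.177)

[6] `<path>` cubic bezier, #ff00ff→score S448 F1859: (274.929,228.887) → (269.481,214.717) → (272.474,193.841) → (281.817,168.607) → (295.418,141.367) → (311.185,114.471) → (327.028,90.269) → (340.855,71.111) → (350.573,59.347)

[7] `<path>` quadratic bezier, #ff00ff→score S448 F1859: (346.908,70.651) → (308.199,67.286) → (270.795,64.218) → (234.696,61.448) → (199.902,58.975) → (166.414,56.799) → (134.230,54.921) → (103.352,53.340) → (73.779,52.057)

G21
G90
G0 X71.356 Y11.272
M3 S321
G1 X255.478 Y234.652 F3258
M5
G0 X319.628 Y215.821
M3 S321
G1 X319.021 Y218.871 F3258
G1 X317.294 Y221.456 F3258
G1 X314.709 Y223.183 F3258
G1 X311.659 Y223.790 F3258
G1 X308.609 Y223.183 F3258
G1 X306.024 Y221.456 F3258
G1 X304.297 Y218.871 F3258
G1 X303.690 Y215.821 F3258
G1 X304.297 Y212.771 F3258
G1 X306.024 Y210.186 F3258
G1 X308.609 Y208.459 F3258
G1 X311.659 Y207.852 F3258
G1 X314.709 Y208.459 F3258
G1 X317.294 Y210.186 F3258
G1 X319.021 Y212.771 F3258
G1 X319.628 Y215.821 F3258
M5
G0 X41.084 Y121.863
M3 S448
G1 X122.665 Y121.863 F1859
G1 X122.665 Y47.955 F1859
G1 X41.084 Y47.955 F1859
G1 X41.084 Y121.863 F1859
M5
G0 X52.399 Y75.130
M3 S448
G1 X59.020 Y84.574 F1859
G1 X85.848 Y95.661 F1859
G1 X126.449 Y107.650 F1859
G1 X174.386 Y119.802 F1859
G1 X223.224 Y131.375 F1859
G1 X266.527 Y141.630 F1859
G1 X297.860 Y149.827 F1859
G1 X310.788 Y155.225 F1859
M5
G0 X107.277 Y141.987
M3 S321
G1 X257.060 Y230.177 F3258
M5
G0 X274.929 Y228.887
M3 S448
G1 X269.481 Y214.717 F1859
G1 X272.474 Y193.841 F1859
G1 X281.817 Y168.607 F1859
G1 X295.418 Y141.367 F1859
G1 X311.185 Y114.471 F1859
G1 X327.028 Y90.269 F1859
G1 X340.855 Y71.111 F1859
G1 X350.573 Y59.347 F1859
M5
G0 X346.908 Y70.651
M3 S448
G1 X308.199 Y67.286 F1859
G1 X270.795 Y64.218 F1859
G1 X234.696 Y61.448 F1859
G1 X199.902 Y58.975 F1859
G1 X166.414 Y56.799 F1859
G1 X134.230 Y54.921 F1859
G1 X103.352 Y53.340 F1859
G1 X73.779 Y52.057 F1859
M5
G0 X0.000 Y0.000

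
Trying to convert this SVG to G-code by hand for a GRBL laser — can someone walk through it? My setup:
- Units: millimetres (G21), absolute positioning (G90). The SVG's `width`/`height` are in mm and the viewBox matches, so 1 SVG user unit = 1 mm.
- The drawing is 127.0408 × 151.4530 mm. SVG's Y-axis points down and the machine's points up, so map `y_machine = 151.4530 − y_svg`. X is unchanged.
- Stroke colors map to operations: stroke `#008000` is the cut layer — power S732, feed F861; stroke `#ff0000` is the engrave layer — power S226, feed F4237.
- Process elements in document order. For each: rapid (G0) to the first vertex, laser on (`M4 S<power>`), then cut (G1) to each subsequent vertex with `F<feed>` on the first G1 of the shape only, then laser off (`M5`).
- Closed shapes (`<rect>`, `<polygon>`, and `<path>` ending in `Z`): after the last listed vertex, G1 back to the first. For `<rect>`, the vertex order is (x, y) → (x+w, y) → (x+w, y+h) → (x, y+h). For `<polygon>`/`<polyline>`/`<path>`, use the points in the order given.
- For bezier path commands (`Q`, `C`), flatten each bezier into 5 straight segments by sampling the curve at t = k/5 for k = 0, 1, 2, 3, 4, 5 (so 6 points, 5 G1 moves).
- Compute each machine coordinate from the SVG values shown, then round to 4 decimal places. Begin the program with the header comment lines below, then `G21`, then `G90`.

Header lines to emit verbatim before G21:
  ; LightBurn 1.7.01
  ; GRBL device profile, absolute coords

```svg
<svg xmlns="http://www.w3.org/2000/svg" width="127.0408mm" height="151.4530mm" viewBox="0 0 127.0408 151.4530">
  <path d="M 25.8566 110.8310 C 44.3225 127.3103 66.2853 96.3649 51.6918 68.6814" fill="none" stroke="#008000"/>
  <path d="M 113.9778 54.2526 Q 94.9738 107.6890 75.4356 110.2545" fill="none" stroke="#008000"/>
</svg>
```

; LightBurn 1.7.01
; GRBL device profile, absolute coords
G21
G90
G0 X25.8566 Y40.6220
M4 S732
G1 X37.0353 Y36.0199 F861
G1 X47.1308 Y40.3668
G1 X54.2204 Y51.2296
G1 X56.3816 Y66.1756
G1 X51.6918 Y82.7716
M5
G0 X113.9778 Y97.2004
M4 S732
G1 X106.3548 Y77.8607 F861
G1 X98.6891 Y62.5906
G1 X90.9807 Y51.3902
G1 X83.2295 Y44.2595
G1 X75.4356 Y41.1985
M5

viewBox `0 0 127.0408 151.4530` with mm width/height → 1 unit = 1 mm. Flip: y_m = 151.4530 − y_svg.

**Shape 1** — `<path>` cubic bezier, stroke `#008000` → cut (S732, F861). Control points (SVG): P0=(25.8566,110.8310), P1=(44.3225,127.3103), P2=(66.2853,96.3649), P3=(51.6918,68.6814); sampled at t=k/5. Machine vertices: (25.8566,40.6220) → (37.0353,36.0199) → (47.1308,40.3668) → (54.2204,51.2296) → (56.3816,66.1756) → (51.6918,82.7716). Open path.

**Shape 2** — `<path>` quadratic bezier, stroke `#008000` → cut (S732, F861). Control points (SVG): P0=(113.9778,54.2526), P1=(94.9738,107.6890), P2=(75.4356,110.2545); sampled at t=k/5. Machine vertices: (113.9778,97.2004) → (106.3548,77.8607) → (98.6891,62.5906) → (90.9807,51.3902) → (83.2295,44.2595) → (75.4356,41.1985). Open path.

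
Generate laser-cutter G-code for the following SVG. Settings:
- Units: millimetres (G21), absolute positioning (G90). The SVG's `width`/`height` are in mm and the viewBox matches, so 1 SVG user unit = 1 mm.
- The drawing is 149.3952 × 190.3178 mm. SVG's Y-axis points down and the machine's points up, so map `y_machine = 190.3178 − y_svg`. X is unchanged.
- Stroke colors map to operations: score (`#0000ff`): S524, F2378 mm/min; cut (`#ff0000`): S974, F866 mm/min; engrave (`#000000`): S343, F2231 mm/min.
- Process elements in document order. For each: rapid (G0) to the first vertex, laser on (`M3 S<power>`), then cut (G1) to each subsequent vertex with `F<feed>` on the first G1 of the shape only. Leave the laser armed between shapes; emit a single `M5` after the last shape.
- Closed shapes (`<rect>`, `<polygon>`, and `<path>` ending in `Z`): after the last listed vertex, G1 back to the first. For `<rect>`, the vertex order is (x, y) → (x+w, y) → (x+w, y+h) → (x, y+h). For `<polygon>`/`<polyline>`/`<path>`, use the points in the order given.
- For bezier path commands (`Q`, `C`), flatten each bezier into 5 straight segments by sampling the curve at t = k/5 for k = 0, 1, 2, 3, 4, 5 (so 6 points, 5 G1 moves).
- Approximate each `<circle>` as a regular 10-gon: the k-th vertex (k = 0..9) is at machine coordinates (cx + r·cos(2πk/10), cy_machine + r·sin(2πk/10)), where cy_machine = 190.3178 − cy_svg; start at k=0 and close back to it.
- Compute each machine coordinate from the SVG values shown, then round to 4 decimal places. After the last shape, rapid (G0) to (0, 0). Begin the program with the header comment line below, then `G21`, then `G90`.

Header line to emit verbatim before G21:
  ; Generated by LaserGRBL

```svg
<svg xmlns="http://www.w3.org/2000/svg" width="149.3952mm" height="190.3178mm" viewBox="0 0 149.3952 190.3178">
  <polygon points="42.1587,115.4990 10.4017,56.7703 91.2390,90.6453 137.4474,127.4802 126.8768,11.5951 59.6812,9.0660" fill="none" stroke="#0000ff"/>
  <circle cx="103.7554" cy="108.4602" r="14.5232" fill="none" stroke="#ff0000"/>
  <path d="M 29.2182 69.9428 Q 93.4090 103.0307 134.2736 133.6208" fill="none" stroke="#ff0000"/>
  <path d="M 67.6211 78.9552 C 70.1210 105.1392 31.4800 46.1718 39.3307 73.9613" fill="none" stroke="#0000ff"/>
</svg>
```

viewBox `0 0 149.3952 190.3178` with mm width/height → 1 unit = 1 mm. Flip: y_m = 190.3178 − y_svg.

**Shape 1** — `<polygon>` closed polygon, stroke `#0000ff` → score (S524, F2378). Machine vertices: (42.1587,74.8188) → (10.4017,133.5475) → (91.2390,99.6725) → (137.4474,62.8376) → (126.8768,178.7227) → (59.6812,181.2518) → (42.1587,74.8188). Closed: final G1 returns to the first vertex.

**Shape 2** — `<circle>` circle, stroke `#ff0000` → cut (S974, F866). Machine vertices: (118.2786,81.8576) → (115.5049,90.3941) → (108.2433,95.6700) → (99.2675,95.6700) → (92.0059,90.3941) → (89.2322,81.8576) → (92.0059,73.3211) → (99.2675,68.0452) → (108.2433,68.0452) → (115.5049,73.3211) → (118.2786,81.8576). Closed: final G1 returns to the first vertex.

**Shape 3** — `<path>` quadratic bezier, stroke `#ff0000` → cut (S974, F866). Control points (SVG): P0=(29.2182,69.9428), P1=(93.4090,103.0307), P2=(134.2736,133.6208); sampled at t=k/5. Machine vertices: (29.2182,120.3750) → (53.9615,107.2398) → (76.8386,94.3043) → (97.8497,81.5687) → (116.9947,69.0330) → (134.2736,56.6970). Open path.

**Shape 4** — `<path>` cubic bezier, stroke `#0000ff` → score (S524, F2378). Control points (SVG): P0=(67.6211,78.9552), P1=(70.1210,105.1392), P2=(31.4800,46.1718), P3=(39.3307,73.9613); sampled at t=k/5. Machine vertices: (67.6211,111.3626) → (64.8852,104.4951) → (56.4818,109.8123) → (46.6174,119.0627) → (39.4982,123.9946) → (39.3307,116.3565). Open path.

; Generated by LaserGRBL
G21
G90
G0 X42.1587 Y74.8188
M3 S524
G1 X10.4017 Y133.5475 F2378
G1 X91.2390 Y99.6725
G1 X137.4474 Y62.8376
G1 X126.8768 Y178.7227
G1 X59.6812 Y181.2518
G1 X42.1587 Y74.8188
G0 X118.2786 Y81.8576
M3 S974
G1 X115.5049 Y90.3941 F866
G1 X108.2433 Y95.6700
G1 X99.2675 Y95.6700
G1 X92.0059 Y90.3941
G1 X89.2322 Y81.8576
G1 X92.0059 Y73.3211
G1 X99.2675 Y68.0452
G1 X108.2433 Y68.0452
G1 X115.5049 Y73.3211
G1 X118.2786 Y81.8576
G0 X29.2182 Y120.3750
M3 S974
G1 X53.9615 Y107.2398 F866
G1 X76.8386 Y94.3043
G1 X97.8497 Y81.5687
G1 X116.9947 Y69.0330
G1 X134.2736 Y56.6970
G0 X67.6211 Y111.3626
M3 S524
G1 X64.8852 Y104.4951 F2378
G1 X56.4818 Y109.8123
G1 X46.6174 Y119.0627
G1 X39.4982 Y123.9946
G1 X39.3307 Y116.3565
M5
G0 X0.0000 Y0.0000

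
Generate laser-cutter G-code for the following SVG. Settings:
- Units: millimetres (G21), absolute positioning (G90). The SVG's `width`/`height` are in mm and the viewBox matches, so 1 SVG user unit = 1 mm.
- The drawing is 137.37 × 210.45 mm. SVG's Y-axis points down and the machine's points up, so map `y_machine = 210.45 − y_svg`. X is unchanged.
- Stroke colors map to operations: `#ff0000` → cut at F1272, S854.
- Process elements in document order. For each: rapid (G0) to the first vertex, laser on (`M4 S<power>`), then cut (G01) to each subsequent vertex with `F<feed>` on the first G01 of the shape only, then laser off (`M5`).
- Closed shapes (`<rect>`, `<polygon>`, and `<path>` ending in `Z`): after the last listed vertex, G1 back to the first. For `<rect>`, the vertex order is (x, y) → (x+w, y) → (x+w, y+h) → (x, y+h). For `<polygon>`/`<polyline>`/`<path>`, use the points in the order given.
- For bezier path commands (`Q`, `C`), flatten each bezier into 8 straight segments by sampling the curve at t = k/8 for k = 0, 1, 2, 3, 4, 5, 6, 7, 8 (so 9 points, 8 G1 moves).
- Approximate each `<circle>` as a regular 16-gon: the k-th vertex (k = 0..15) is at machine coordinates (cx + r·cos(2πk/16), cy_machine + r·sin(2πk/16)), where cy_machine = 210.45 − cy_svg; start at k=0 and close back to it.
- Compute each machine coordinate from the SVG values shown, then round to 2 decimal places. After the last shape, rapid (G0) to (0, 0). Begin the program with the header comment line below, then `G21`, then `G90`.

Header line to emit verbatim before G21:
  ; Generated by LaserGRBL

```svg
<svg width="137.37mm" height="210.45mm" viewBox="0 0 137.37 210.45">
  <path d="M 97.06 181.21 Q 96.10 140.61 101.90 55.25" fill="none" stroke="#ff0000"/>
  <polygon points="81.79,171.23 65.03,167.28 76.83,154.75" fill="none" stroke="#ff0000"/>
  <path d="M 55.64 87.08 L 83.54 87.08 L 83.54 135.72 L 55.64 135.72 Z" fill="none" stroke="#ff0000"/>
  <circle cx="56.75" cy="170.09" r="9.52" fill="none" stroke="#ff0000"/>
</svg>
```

1 u = 1 mm; y_m = 210.45 − y.

[1] `<path>` quadratic bezier, #ff0000→cut S854 F1272: (97.06,29.24) → (96.93,40.09) → (97.00,52.34) → (97.29,65.98) → (97.79,81.03) → (98.50,97.47) → (99.42,115.32) → (100.56,134.56) → (101.90,155.20)

[2] `<polygon>` regular polygon, #ff0000→cut S854 F1272: (81.79,39.22) → (65.03,43.17) → (76.83,55.70) → (81.79,39.22) (closed)

[3] `<path>` rectangle, #ff0000→cut S854 F1272: (55.64,123.37) → (83.54,123.37) → (83.54,74.73) → (55.64,74.73) → (55.64,123.37) (closed)

[4] `<circle>` circle, #ff0000→cut S854 F1272: (66.27,40.36) → (65.55,44.00) → (63.48,47.09) → (60.39,49.16) → (56.75,49.88) → (53.11,49.16) → (50.02,47.09) → (47.95,44.00) → (47.23,40.36) → (47.95,36.72) → (50.02,33.63) → (53.11,31.56) → (56.75,30.84) → (60.39,31.56) → (63.48,33.63) → (65.55,36.72) → (66.27,40.36) (closed)

; Generated by LaserGRBL
G21
G90
G0 X97.06 Y29.24
M4 S854
G01 X96.93 Y40.09 F1272
G01 X97.00 Y52.34
G01 X97.29 Y65.98
G01 X97.79 Y81.03
G01 X98.50 Y97.47
G01 X99.42 Y115.32
G01 X100.56 Y134.56
G01 X101.90 Y155.20
M5
G0 X81.79 Y39.22
M4 S854
G01 X65.03 Y43.17 F1272
G01 X76.83 Y55.70
G01 X81.79 Y39.22
M5
G0 X55.64 Y123.37
M4 S854
G01 X83.54 Y123.37 F1272
G01 X83.54 Y74.73
G01 X55.64 Y74.73
G01 X55.64 Y123.37
M5
G0 X66.27 Y40.36
M4 S854
G01 X65.55 Y44.00 F1272
G01 X63.48 Y47.09
G01 X60.39 Y49.16
G01 X56.75 Y49.88
G01 X53.11 Y49.16
G01 X50.02 Y47.09
G01 X47.95 Y44.00
G01 X47.23 Y40.36
G01 X47.95 Y36.72
G01 X50.02 Y33.63
G01 X53.11 Y31.56
G01 X56.75 Y30.84
G01 X60.39 Y31.56
G01 X63.48 Y33.63
G01 X65.55 Y36.72
G01 X66.27 Y40.36
M5
G0 X0.00 Y0.00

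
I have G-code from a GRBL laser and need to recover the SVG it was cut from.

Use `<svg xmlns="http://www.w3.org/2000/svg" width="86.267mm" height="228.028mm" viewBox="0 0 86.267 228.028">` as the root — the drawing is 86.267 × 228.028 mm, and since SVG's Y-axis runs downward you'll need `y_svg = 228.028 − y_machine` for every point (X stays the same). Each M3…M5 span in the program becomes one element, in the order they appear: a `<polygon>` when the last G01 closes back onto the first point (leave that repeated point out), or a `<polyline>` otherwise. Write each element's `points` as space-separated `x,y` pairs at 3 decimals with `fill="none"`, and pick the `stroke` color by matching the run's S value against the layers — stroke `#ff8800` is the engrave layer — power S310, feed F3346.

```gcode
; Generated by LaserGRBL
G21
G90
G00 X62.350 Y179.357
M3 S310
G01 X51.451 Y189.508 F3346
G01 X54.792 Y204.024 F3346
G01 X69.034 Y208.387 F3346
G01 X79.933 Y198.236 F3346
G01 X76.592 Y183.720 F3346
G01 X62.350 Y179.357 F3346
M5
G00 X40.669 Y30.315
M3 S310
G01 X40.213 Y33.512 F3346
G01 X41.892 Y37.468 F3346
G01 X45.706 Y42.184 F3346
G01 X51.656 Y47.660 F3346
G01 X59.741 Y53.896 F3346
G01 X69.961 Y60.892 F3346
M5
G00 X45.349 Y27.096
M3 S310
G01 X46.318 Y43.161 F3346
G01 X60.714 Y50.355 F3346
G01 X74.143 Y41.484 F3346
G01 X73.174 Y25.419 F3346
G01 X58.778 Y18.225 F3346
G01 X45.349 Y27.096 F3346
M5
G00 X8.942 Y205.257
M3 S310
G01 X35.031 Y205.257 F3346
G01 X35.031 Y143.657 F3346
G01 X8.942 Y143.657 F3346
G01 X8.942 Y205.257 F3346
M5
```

y_svg = 228.028 − y_m. Every run uses S310, so all elements get stroke `#ff8800` (engrave).

[1] closed run; points: 62.350,48.671 51.451,38.520 54.792,24.004 69.034,19.641 79.933,29.792 76.592,44.308

[2] open run; points: 40.669,197.713 40.213,194.516 41.892,190.560 45.706,185.844 51.656,180.368 59.741,174.132 69.961,167.136

[3] closed run; points: 45.349,200.932 46.318,184.867 60.714,177.673 74.143,186.544 73.174,202.609 58.778,209.803

[4] closed run; points: 8.942,22.771 35.031,22.771 35.031,84.371 8.942,84.371

<svg xmlns="http://www.w3.org/2000/svg" width="86.267mm" height="228.028mm" viewBox="0 0 86.267 228.028">
  <polygon points="62.350,48.671 51.451,38.520 54.792,24.004 69.034,19.641 79.933,29.792 76.592,44.308" fill="none" stroke="#ff8800"/>
  <polyline points="40.669,197.713 40.213,194.516 41.892,190.560 45.706,185.844 51.656,180.368 59.741,174.132 69.961,167.136" fill="none" stroke="#ff8800"/>
  <polygon points="45.349,200.932 46.318,184.867 60.714,177.673 74.143,186.544 73.174,202.609 58.778,209.803" fill="none" stroke="#ff8800"/>
  <polygon points="8.942,22.771 35.031,22.771 35.031,84.371 8.942,84.371" fill="none" stroke="#ff8800"/>
</svg>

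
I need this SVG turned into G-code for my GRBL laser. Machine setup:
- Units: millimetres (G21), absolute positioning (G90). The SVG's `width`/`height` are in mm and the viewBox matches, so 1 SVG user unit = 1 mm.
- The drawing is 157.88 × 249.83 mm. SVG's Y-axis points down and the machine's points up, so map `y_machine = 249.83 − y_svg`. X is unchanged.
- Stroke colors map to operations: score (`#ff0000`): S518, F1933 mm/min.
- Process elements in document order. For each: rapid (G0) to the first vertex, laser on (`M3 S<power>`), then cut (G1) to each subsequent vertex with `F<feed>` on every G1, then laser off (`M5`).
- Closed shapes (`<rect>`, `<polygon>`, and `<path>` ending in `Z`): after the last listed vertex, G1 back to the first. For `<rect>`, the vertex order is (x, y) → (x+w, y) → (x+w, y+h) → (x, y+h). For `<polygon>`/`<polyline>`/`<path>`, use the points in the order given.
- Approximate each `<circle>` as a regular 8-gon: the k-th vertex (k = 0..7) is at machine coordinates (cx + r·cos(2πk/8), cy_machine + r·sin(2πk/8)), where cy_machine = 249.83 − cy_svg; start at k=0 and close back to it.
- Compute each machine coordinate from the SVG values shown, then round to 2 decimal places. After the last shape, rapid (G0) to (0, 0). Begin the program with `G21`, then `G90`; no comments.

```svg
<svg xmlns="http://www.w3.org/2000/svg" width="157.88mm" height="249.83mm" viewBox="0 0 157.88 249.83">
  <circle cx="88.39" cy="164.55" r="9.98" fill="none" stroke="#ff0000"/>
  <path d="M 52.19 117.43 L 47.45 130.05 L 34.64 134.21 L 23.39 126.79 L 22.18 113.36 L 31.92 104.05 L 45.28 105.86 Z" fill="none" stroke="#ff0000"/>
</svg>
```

G21
G90
G0 X98.37 Y85.28
M3 S518
G1 X95.45 Y92.34 F1933
G1 X88.39 Y95.26 F1933
G1 X81.33 Y92.34 F1933
G1 X78.41 Y85.28 F1933
G1 X81.33 Y78.22 F1933
G1 X88.39 Y75.30 F1933
G1 X95.45 Y78.22 F1933
G1 X98.37 Y85.28 F1933
M5
G0 X52.19 Y132.40
M3 S518
G1 X47.45 Y119.78 F1933
G1 X34.64 Y115.62 F1933
G1 X23.39 Y123.04 F1933
G1 X22.18 Y136.47 F1933
G1 X31.92 Y145.78 F1933
G1 X45.28 Y143.97 F1933
G1 X52.19 Y132.40 F1933
M5
G0 X0.00 Y0.00

viewBox `0 0 157.88 249.83` with mm width/height → 1 unit = 1 mm. Flip: y_m = 249.83 − y_svg.

**Shape 1** — `<circle>` circle, stroke `#ff0000` → score (S518, F1933). Machine vertices: (98.37,85.28) → (95.45,92.34) → (88.39,95.26) → (81.33,92.34) → (78.41,85.28) → (81.33,78.22) → (88.39,75.30) → (95.45,78.22) → (98.37,85.28). Closed: final G1 returns to the first vertex.

**Shape 2** — `<path>` regular polygon, stroke `#ff0000` → score (S518, F1933). Machine vertices: (52.19,132.40) → (47.45,119.78) → (34.64,115.62) → (23.39,123.04) → (22.18,136.47) → (31.92,145.78) → (45.28,143.97) → (52.19,132.40). Closed: final G1 returns to the first vertex.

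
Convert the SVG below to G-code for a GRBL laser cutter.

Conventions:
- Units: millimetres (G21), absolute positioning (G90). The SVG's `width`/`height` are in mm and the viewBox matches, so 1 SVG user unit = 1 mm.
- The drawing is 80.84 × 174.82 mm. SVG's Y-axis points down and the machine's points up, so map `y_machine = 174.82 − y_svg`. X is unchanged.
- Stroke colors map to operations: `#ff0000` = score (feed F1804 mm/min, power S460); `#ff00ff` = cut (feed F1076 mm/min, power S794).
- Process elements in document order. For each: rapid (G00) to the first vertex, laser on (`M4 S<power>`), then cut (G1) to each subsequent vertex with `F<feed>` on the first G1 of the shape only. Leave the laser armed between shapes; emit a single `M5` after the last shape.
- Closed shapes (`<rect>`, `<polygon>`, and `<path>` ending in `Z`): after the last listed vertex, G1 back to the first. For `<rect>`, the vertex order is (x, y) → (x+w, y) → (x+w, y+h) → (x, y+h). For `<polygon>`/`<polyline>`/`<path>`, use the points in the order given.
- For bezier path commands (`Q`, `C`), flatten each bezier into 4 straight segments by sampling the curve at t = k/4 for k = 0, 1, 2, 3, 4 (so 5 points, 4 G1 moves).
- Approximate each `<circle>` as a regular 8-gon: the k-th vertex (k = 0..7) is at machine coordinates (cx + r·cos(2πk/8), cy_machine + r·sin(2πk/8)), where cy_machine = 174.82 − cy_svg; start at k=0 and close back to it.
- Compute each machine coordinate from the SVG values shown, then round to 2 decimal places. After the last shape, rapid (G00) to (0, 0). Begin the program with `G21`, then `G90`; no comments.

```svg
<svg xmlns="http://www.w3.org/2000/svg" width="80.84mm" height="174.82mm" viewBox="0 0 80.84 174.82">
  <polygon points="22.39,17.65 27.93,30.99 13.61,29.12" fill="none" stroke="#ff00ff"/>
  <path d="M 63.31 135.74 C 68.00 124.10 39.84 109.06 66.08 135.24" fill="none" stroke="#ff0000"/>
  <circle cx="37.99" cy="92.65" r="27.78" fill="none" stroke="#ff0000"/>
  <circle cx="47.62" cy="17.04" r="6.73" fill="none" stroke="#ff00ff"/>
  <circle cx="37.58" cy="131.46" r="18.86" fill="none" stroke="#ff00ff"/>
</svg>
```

G21
G90
G00 X22.39 Y157.17
M4 S794
G1 X27.93 Y143.83 F1076
G1 X13.61 Y145.70
G1 X22.39 Y157.17
G00 X63.31 Y39.08
M4 S460
G1 X62.03 Y47.75 F1804
G1 X56.61 Y53.51
G1 X55.24 Y52.18
G1 X66.08 Y39.58
G00 X65.77 Y82.17
M4 S460
G1 X57.63 Y101.81 F1804
G1 X37.99 Y109.95
G1 X18.35 Y101.81
G1 X10.21 Y82.17
G1 X18.35 Y62.53
G1 X37.99 Y54.39
G1 X57.63 Y62.53
G1 X65.77 Y82.17
G00 X54.35 Y157.78
M4 S794
G1 X52.38 Y162.54 F1076
G1 X47.62 Y164.51
G1 X42.86 Y162.54
G1 X40.89 Y157.78
G1 X42.86 Y153.02
G1 X47.62 Y151.05
G1 X52.38 Y153.02
G1 X54.35 Y157.78
G00 X56.44 Y43.36
M4 S794
G1 X50.92 Y56.70 F1076
G1 X37.58 Y62.22
G1 X24.24 Y56.70
G1 X18.72 Y43.36
G1 X24.24 Y30.02
G1 X37.58 Y24.50
G1 X50.92 Y30.02
G1 X56.44 Y43.36
M5
G00 X0.00 Y0.00

viewBox `0 0 80.84 174.82` with mm width/height → 1 unit = 1 mm. Flip: y_m = 174.82 − y_svg.

**Shape 1** — `<polygon>` regular polygon, stroke `#ff00ff` → cut (S794, F1076). Machine vertices: (22.39,157.17) → (27.93,143.83) → (13.61,145.70) → (22.39,157.17). Closed: final G1 returns to the first vertex.

**Shape 2** — `<path>` cubic bezier, stroke `#ff0000` → score (S460, F1804). Control points (SVG): P0=(63.31,135.74), P1=(68.00,124.10), P2=(39.84,109.06), P3=(66.08,135.24); sampled at t=k/4. Machine vertices: (63.31,39.08) → (62.03,47.75) → (56.61,53.51) → (55.24,52.18) → (66.08,39.58). Open path.

**Shape 3** — `<circle>` circle, stroke `#ff0000` → score (S460, F1804). Machine vertices: (65.77,82.17) → (57.63,101.81) → (37.99,109.95) → (18.35,101.81) → (10.21,82.17) → (18.35,62.53) → (37.99,54.39) → (57.63,62.53) → (65.77,82.17). Closed: final G1 returns to the first vertex.

**Shape 4** — `<circle>` circle, stroke `#ff00ff` → cut (S794, F1076). Machine vertices: (54.35,157.78) → (52.38,162.54) → (47.62,164.51) → (42.86,162.54) → (40.89,157.78) → (42.86,153.02) → (47.62,151.05) → (52.38,153.02) → (54.35,157.78). Closed: final G1 returns to the first vertex.

**Shape 5** — `<circle>` circle, stroke `#ff00ff` → cut (S794, F1076). Machine vertices: (56.44,43.36) → (50.92,56.70) → (37.58,62.22) → (24.24,56.70) → (18.72,43.36) → (24.24,30.02) → (37.58,24.50) → (50.92,30.02) → (56.44,43.36). Closed: final G1 returns to the first vertex.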